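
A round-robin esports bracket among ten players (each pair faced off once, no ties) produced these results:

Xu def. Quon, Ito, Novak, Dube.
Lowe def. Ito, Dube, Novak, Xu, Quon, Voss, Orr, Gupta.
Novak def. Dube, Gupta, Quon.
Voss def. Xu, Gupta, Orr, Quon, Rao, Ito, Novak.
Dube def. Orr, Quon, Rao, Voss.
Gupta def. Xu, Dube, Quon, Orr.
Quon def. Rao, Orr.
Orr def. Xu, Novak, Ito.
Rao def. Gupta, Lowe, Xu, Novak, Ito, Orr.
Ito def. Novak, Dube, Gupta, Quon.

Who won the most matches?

Win totals: Orr 3, Rao 6, Xu 4, Gupta 4, Dube 4, Ito 4, Novak 3, Lowe 8, Quon 2, Voss 7.
Lowe leads with 8 wins (next highest: 7).

Lowe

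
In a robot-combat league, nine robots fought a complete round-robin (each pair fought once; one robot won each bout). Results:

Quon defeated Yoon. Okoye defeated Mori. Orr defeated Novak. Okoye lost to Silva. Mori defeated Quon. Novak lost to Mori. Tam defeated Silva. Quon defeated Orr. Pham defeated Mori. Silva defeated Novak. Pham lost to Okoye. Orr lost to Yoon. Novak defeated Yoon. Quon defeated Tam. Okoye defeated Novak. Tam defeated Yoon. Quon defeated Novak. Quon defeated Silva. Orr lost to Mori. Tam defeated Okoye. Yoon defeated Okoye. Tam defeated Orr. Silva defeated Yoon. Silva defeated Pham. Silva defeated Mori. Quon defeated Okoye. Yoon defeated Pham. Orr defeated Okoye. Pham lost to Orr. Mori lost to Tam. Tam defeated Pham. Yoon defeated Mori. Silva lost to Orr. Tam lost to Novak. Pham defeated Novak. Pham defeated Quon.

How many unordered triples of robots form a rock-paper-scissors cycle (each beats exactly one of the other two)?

22

Win totals: Pham 3, Yoon 4, Silva 5, Quon 6, Novak 2, Orr 4, Tam 6, Okoye 3, Mori 3.
A robot with w wins dominates both others in C(w,2) triples; summing gives 3 + 6 + 10 + 15 + 1 + 6 + 15 + 3 + 3 = 62 transitive triples.
Total triples C(9,3) = 84, so cyclic triples = 84 − 62 = 22.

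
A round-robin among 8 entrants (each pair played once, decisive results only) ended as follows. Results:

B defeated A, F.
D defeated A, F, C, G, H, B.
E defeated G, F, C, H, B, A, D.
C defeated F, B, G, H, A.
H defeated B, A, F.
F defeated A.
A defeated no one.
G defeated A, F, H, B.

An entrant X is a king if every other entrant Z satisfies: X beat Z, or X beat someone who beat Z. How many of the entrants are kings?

A cannot reach B, C, D, E, F, G, H in two steps.
B cannot reach C, D, E, G, H in two steps.
C cannot reach D, E in two steps.
D cannot reach E in two steps.
E reaches everyone (king).
F cannot reach B, C, D, E, G, H in two steps.
G cannot reach C, D, E in two steps.
H cannot reach C, D, E, G in two steps.
Kings: E — 1.

1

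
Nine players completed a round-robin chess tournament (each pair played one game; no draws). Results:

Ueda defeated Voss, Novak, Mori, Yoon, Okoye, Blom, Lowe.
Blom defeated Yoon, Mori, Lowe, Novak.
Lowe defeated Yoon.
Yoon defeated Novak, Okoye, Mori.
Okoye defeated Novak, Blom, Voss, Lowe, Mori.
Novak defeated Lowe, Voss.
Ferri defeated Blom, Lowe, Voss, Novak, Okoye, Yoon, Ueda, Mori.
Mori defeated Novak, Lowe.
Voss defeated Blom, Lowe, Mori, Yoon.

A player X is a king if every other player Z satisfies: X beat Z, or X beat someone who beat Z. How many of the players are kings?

Ueda cannot reach Ferri in two steps.
Novak cannot reach Ueda, Okoye, Ferri in two steps.
Mori cannot reach Ueda, Blom, Okoye, Ferri in two steps.
Blom cannot reach Ueda, Ferri in two steps.
Lowe cannot reach Ueda, Blom, Voss, Ferri in two steps.
Yoon cannot reach Ueda, Ferri in two steps.
Okoye cannot reach Ueda, Ferri in two steps.
Voss cannot reach Ueda, Ferri in two steps.
Ferri reaches everyone (king).
Kings: Ferri — 1.

1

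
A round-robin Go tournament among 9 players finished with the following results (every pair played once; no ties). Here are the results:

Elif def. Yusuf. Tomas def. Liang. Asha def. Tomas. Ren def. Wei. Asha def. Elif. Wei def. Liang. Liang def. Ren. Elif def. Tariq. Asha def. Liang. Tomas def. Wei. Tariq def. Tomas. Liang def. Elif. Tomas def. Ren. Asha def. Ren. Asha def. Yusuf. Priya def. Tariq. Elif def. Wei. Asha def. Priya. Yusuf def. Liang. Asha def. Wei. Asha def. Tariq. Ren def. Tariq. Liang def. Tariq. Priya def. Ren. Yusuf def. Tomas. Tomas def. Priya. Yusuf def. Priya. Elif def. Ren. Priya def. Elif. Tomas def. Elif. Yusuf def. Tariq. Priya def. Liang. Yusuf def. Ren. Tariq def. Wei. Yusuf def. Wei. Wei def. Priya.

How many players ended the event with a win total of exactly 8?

1

Win totals: Wei 2, Priya 4, Tomas 5, Elif 4, Yusuf 6, Liang 3, Asha 8, Ren 2, Tariq 2.
Exactly 8: Asha — 1 player.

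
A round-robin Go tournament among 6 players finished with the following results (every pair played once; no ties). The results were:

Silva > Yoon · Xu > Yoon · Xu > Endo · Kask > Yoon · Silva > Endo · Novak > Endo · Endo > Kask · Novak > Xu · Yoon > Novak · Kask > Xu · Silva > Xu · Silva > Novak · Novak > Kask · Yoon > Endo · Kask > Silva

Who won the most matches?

Win totals: Novak 3, Yoon 2, Xu 2, Endo 1, Kask 3, Silva 4.
Silva leads with 4 wins (next highest: 3).

Silva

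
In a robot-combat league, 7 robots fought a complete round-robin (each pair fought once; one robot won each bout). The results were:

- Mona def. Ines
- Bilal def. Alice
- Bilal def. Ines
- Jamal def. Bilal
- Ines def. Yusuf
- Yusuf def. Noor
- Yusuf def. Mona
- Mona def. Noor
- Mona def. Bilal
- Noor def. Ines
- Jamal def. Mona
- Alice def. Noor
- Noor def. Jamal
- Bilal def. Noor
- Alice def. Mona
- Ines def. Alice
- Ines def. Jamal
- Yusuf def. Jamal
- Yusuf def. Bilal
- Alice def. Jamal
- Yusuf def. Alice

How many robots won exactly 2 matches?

2

Win totals: Jamal 2, Mona 3, Noor 2, Ines 3, Alice 3, Yusuf 5, Bilal 3.
Exactly 2: Jamal, Noor — 2 robots.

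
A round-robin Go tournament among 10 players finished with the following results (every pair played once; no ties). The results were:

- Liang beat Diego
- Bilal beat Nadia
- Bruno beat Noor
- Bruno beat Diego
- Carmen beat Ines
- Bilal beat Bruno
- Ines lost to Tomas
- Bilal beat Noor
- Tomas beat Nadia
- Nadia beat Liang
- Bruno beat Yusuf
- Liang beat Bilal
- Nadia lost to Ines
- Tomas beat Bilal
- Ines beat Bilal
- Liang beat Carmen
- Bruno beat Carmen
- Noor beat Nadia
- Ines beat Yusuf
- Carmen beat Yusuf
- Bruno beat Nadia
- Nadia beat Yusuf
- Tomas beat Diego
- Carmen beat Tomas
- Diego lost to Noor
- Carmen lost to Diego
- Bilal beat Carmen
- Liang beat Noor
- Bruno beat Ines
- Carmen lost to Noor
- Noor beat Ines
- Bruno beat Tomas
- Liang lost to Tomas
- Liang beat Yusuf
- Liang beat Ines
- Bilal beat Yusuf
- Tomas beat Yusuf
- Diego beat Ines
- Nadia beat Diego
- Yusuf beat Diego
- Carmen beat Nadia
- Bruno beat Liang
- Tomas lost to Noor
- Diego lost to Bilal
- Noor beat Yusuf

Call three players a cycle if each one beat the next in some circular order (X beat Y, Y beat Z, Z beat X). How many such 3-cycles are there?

Win totals: Bruno 8, Tomas 6, Liang 6, Noor 6, Yusuf 1, Bilal 6, Diego 2, Ines 3, Carmen 4, Nadia 3.
A player with w wins dominates both others in C(w,2) triples; summing gives 28 + 15 + 15 + 15 + 0 + 15 + 1 + 3 + 6 + 3 = 101 transitive triples.
Total triples C(10,3) = 120, so cyclic triples = 120 − 101 = 19.

19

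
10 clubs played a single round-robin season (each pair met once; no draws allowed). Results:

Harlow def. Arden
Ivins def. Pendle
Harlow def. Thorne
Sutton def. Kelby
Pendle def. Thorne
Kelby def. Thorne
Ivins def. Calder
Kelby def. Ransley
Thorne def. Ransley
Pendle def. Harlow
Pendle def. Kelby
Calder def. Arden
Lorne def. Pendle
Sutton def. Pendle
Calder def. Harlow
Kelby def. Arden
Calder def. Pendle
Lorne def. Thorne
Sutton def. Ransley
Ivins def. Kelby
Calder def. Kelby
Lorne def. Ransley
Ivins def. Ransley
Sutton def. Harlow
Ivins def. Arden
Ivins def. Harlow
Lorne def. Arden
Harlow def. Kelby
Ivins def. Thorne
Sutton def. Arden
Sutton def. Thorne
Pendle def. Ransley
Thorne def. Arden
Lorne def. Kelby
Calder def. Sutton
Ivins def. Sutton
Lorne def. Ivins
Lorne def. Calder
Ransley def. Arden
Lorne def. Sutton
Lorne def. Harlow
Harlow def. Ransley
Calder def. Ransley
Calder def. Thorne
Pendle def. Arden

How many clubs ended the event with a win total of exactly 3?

1

Win totals: Pendle 5, Lorne 9, Kelby 3, Arden 0, Thorne 2, Ransley 1, Harlow 4, Calder 7, Ivins 8, Sutton 6.
Exactly 3: Kelby — 1 club.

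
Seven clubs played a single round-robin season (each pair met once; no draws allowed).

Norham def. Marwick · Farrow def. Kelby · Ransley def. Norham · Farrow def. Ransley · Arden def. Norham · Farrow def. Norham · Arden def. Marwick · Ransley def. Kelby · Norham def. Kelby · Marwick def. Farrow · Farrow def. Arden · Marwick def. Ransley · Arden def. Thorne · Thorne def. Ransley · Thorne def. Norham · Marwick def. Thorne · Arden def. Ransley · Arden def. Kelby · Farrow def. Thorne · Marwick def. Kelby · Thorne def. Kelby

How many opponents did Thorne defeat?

Thorne's results: beat Kelby, Ransley, Norham; lost to Marwick, Arden, Farrow.
That is 3 wins.

3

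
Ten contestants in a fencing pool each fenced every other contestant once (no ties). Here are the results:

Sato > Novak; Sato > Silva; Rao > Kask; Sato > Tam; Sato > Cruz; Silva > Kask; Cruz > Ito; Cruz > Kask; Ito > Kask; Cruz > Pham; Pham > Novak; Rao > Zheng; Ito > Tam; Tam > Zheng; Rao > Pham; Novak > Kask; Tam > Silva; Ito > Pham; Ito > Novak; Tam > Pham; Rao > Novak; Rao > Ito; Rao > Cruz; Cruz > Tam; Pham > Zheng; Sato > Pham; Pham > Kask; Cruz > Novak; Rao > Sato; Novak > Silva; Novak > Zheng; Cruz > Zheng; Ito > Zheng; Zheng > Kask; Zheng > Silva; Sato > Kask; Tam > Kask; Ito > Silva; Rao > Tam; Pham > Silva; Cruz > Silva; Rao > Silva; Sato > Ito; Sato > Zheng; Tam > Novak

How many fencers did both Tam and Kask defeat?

Tam beat: Novak, Silva, Zheng, Pham, Kask.
Kask beat: no one.
No one was beaten by both.

0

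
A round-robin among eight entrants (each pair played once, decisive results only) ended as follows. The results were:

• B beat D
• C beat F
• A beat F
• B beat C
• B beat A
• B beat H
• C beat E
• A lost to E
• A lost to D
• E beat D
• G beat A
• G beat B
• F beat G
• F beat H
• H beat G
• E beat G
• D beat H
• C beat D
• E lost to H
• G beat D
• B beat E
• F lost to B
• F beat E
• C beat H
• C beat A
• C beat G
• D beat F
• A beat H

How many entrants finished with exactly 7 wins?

0

Win totals: A 2, B 6, C 6, D 3, E 3, F 3, G 3, H 2.
No entrant has exactly 7 wins.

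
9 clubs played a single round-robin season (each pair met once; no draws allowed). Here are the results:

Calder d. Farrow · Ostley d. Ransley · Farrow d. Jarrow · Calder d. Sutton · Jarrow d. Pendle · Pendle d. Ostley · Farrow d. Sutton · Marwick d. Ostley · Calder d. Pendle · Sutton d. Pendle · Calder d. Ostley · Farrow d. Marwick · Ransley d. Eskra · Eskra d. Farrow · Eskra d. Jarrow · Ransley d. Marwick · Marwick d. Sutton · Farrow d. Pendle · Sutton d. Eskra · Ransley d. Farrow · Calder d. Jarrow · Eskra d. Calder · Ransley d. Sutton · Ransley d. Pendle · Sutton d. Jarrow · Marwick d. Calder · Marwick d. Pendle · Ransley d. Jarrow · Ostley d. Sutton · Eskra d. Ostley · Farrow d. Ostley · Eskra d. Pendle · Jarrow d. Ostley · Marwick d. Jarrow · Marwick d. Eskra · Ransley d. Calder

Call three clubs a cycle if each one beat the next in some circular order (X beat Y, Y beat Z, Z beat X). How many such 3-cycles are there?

13

Win totals: Farrow 5, Eskra 5, Ransley 7, Sutton 3, Calder 5, Ostley 2, Pendle 1, Jarrow 2, Marwick 6.
A club with w wins dominates both others in C(w,2) triples; summing gives 10 + 10 + 21 + 3 + 10 + 1 + 0 + 1 + 15 = 71 transitive triples.
Total triples C(9,3) = 84, so cyclic triples = 84 − 71 = 13.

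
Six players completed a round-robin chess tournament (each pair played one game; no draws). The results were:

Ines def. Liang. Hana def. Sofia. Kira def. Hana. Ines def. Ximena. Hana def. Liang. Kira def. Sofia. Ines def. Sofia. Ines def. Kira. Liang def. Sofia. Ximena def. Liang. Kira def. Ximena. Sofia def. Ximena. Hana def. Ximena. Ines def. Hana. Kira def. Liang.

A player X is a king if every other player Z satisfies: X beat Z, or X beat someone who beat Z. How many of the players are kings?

1

Ximena cannot reach Ines, Hana, Kira in two steps.
Ines reaches everyone (king).
Hana cannot reach Ines, Kira in two steps.
Sofia cannot reach Ines, Hana, Kira in two steps.
Liang cannot reach Ines, Hana, Kira in two steps.
Kira cannot reach Ines in two steps.
Kings: Ines — 1.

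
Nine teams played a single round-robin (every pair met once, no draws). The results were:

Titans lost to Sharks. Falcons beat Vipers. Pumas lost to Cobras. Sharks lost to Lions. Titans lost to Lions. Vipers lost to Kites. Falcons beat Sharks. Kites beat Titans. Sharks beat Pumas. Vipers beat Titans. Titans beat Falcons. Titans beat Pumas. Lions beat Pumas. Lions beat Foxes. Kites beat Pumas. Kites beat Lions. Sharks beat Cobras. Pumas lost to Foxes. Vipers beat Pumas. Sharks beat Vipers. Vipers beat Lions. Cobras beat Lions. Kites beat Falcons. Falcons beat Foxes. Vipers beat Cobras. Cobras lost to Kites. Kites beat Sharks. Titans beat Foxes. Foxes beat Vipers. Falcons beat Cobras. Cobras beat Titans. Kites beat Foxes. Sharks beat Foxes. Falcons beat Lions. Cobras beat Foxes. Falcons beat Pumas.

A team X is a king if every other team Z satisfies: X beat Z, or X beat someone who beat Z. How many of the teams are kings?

Vipers cannot reach Kites in two steps.
Pumas cannot reach Vipers, Falcons, Kites, Cobras, Sharks, Foxes, Titans, Lions in two steps.
Falcons cannot reach Kites in two steps.
Kites reaches everyone (king).
Cobras cannot reach Kites in two steps.
Sharks cannot reach Kites in two steps.
Foxes cannot reach Falcons, Kites, Sharks in two steps.
Titans cannot reach Kites in two steps.
Lions cannot reach Kites in two steps.
Kings: Kites — 1.

1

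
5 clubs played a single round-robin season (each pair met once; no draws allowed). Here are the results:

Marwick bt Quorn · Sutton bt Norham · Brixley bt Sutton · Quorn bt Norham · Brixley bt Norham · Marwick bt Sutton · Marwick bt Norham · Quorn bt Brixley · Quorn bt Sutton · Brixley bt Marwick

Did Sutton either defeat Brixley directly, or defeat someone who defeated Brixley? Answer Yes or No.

No

Sutton did not beat Brixley directly.
Sutton beat Norham, but each of them lost to Brixley. No two-step path.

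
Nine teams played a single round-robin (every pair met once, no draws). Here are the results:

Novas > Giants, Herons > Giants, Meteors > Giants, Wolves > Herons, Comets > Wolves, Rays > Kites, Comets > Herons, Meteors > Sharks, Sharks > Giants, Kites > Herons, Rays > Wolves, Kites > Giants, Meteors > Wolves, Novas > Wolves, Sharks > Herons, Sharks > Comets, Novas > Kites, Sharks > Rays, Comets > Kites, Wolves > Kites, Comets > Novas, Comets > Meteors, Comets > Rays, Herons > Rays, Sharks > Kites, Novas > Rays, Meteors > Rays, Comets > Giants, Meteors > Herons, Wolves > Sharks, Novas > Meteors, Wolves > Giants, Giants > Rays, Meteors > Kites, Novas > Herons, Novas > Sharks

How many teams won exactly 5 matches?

Win totals: Wolves 4, Novas 7, Rays 2, Giants 1, Meteors 6, Kites 2, Sharks 5, Herons 2, Comets 7.
Exactly 5: Sharks — 1 team.

1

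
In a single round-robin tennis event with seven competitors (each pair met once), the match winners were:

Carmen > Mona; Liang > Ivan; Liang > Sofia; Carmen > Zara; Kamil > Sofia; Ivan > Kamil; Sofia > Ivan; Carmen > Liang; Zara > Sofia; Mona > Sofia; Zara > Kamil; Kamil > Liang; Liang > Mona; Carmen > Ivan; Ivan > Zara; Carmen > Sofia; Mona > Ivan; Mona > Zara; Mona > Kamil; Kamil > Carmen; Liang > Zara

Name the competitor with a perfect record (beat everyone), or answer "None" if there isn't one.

Highest win total is Carmen with 5 (out of 6 possible).
Carmen lost to Kamil, so no competitor went undefeated.

None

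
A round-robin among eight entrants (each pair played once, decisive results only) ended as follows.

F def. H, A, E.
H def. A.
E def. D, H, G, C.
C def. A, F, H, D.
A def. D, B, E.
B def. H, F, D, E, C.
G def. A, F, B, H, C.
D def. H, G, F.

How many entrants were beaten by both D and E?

D beat: F, G, H.
E beat: C, D, G, H.
Both beat: G, H — 2.

2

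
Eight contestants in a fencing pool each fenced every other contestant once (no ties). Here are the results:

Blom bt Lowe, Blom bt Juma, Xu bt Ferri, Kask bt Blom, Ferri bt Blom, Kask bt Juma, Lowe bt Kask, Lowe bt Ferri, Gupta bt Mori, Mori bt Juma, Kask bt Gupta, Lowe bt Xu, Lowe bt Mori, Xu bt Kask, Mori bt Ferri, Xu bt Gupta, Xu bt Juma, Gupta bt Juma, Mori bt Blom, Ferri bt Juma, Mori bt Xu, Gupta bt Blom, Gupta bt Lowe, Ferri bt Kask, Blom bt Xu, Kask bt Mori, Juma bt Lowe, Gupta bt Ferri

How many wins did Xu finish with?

4

Xu's results: beat Ferri, Gupta, Kask, Juma; lost to Blom, Mori, Lowe.
That is 4 wins.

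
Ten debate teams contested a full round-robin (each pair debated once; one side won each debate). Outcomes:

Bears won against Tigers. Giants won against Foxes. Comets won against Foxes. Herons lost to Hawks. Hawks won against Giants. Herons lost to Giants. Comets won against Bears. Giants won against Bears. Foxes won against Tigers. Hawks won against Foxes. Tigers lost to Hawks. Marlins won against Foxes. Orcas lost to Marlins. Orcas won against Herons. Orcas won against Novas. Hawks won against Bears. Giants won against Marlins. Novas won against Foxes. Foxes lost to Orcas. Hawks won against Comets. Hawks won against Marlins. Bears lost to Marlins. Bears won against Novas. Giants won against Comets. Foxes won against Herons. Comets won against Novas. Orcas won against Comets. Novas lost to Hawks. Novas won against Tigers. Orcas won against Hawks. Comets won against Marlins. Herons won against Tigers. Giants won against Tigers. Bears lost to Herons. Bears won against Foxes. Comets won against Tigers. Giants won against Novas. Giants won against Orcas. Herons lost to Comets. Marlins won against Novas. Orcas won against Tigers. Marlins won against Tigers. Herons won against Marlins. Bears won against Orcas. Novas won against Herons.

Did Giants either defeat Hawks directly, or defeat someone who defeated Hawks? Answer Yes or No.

Giants did not beat Hawks directly.
Giants beat Novas, Orcas, Marlins, Tigers, Comets, Herons, Foxes, Bears. Of those, Orcas beat Hawks.

Yes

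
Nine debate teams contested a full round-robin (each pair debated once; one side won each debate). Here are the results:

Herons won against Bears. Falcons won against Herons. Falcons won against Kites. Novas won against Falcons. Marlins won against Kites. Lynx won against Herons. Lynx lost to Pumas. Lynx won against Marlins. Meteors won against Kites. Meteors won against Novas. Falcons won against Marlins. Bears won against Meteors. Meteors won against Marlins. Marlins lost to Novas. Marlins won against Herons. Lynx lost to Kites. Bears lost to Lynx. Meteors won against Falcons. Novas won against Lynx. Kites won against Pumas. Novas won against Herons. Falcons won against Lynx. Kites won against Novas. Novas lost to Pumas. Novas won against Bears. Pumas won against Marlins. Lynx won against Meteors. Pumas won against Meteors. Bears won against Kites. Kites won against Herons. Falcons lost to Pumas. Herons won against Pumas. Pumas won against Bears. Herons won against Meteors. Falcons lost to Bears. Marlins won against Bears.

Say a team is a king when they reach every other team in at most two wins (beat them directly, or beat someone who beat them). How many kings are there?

Pumas reaches everyone (king).
Herons reaches everyone (king).
Falcons reaches everyone (king).
Novas reaches everyone (king).
Meteors reaches everyone (king).
Marlins reaches everyone (king).
Bears reaches everyone (king).
Lynx reaches everyone (king).
Kites reaches everyone (king).
Kings: Pumas, Herons, Falcons, Novas, Meteors, Marlins, Bears, Lynx, Kites — 9.

9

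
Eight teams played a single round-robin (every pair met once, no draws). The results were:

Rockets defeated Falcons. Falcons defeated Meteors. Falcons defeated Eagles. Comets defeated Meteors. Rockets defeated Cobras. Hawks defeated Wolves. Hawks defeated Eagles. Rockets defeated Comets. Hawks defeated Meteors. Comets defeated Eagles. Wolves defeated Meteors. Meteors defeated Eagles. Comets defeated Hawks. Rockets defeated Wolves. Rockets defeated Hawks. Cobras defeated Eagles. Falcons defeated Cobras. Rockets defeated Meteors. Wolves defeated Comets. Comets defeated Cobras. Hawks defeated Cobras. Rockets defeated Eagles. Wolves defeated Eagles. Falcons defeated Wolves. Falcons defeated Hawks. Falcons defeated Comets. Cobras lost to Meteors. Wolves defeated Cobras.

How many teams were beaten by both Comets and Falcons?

Comets beat: Eagles, Meteors, Cobras, Hawks.
Falcons beat: Comets, Eagles, Meteors, Cobras, Wolves, Hawks.
Both beat: Eagles, Meteors, Cobras, Hawks — 4.

4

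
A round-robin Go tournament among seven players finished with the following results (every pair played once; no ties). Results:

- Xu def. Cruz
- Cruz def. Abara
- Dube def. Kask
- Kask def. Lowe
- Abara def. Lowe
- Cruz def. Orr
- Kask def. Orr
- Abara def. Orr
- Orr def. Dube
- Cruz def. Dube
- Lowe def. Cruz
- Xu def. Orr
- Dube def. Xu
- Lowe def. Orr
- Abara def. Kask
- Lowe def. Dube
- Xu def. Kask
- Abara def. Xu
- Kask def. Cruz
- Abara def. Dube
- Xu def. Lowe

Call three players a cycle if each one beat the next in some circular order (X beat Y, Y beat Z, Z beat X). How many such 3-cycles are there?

Win totals: Lowe 3, Kask 3, Xu 4, Dube 2, Abara 5, Cruz 3, Orr 1.
A player with w wins dominates both others in C(w,2) triples; summing gives 3 + 3 + 6 + 1 + 10 + 3 + 0 = 26 transitive triples.
Total triples C(7,3) = 35, so cyclic triples = 35 − 26 = 9.

9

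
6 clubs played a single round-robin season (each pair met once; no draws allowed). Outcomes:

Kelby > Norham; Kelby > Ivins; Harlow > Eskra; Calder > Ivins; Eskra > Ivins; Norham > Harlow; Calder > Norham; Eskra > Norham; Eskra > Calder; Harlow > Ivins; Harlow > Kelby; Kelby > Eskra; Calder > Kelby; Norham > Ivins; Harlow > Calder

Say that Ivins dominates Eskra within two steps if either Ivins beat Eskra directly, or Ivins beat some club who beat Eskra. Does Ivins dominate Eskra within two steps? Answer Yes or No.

Ivins did not beat Eskra directly.
Ivins beat no one, so there is no intermediate club.

No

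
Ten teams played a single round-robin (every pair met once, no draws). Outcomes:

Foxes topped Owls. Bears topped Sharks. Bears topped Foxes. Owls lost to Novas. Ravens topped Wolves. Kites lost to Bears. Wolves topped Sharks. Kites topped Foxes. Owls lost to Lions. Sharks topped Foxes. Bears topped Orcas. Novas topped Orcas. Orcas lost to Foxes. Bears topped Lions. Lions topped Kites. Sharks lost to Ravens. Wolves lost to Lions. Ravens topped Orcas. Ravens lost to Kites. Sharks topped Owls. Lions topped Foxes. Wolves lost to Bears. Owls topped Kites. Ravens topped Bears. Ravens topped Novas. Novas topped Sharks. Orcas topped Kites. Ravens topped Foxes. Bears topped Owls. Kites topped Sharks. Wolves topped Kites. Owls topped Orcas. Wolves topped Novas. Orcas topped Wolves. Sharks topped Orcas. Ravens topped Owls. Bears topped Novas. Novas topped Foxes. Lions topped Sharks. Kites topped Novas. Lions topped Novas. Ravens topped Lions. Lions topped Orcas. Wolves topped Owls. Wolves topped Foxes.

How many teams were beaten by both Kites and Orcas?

0

Kites beat: Novas, Sharks, Ravens, Foxes.
Orcas beat: Kites, Wolves.
No one was beaten by both.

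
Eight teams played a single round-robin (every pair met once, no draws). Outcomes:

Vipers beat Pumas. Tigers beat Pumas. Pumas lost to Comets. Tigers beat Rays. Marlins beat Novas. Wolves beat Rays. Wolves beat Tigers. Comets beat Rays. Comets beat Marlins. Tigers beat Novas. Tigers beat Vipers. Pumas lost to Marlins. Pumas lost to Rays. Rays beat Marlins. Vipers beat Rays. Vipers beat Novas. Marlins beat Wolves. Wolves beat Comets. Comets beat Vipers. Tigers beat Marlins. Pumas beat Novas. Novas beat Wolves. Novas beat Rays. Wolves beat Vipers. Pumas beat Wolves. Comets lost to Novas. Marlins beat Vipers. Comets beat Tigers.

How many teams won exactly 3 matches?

Win totals: Comets 5, Tigers 5, Novas 3, Marlins 4, Rays 2, Pumas 2, Vipers 3, Wolves 4.
Exactly 3: Novas, Vipers — 2 teams.

2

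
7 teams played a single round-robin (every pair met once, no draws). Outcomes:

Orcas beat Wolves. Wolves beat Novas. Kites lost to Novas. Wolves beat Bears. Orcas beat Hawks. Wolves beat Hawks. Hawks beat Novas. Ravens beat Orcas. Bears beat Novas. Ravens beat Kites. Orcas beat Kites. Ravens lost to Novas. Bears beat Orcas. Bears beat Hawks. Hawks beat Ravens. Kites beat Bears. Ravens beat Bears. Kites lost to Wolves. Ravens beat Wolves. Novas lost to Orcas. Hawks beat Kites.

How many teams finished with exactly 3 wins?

Win totals: Hawks 3, Bears 3, Ravens 4, Wolves 4, Kites 1, Novas 2, Orcas 4.
Exactly 3: Hawks, Bears — 2 teams.

2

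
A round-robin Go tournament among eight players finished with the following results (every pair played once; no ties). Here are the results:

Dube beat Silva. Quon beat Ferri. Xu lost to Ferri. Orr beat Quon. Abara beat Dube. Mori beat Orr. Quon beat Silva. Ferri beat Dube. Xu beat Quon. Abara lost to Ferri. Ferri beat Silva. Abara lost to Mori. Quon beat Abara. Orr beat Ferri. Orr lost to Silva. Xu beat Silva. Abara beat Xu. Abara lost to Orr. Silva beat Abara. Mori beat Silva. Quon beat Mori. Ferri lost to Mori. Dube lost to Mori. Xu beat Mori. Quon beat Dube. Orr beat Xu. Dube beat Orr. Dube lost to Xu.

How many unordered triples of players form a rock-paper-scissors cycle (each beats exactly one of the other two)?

15

Win totals: Quon 5, Mori 5, Ferri 4, Abara 2, Orr 4, Xu 4, Dube 2, Silva 2.
A player with w wins dominates both others in C(w,2) triples; summing gives 10 + 10 + 6 + 1 + 6 + 6 + 1 + 1 = 41 transitive triples.
Total triples C(8,3) = 56, so cyclic triples = 56 − 41 = 15.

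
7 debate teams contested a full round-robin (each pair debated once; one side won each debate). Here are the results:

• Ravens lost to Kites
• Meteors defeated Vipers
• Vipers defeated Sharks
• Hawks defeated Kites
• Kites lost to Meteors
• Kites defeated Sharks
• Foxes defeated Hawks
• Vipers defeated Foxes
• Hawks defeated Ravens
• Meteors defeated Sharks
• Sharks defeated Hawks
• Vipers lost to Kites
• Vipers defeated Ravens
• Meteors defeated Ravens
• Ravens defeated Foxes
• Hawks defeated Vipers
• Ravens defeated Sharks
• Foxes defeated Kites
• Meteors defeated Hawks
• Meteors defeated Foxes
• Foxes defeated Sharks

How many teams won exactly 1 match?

Win totals: Meteors 6, Hawks 3, Sharks 1, Vipers 3, Kites 3, Ravens 2, Foxes 3.
Exactly 1: Sharks — 1 team.

1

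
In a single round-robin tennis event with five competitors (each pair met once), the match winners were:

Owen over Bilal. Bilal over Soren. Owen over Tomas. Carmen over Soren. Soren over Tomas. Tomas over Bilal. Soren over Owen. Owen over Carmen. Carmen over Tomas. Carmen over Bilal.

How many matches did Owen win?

Owen's results: beat Carmen, Bilal, Tomas; lost to Soren.
That is 3 wins.

3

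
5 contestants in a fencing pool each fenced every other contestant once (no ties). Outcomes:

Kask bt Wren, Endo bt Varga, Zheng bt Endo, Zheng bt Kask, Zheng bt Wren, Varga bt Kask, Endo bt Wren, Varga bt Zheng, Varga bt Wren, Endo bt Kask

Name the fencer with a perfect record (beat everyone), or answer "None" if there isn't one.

Highest win total is Zheng with 3 (out of 4 possible).
Zheng lost to Varga, so no fencer went undefeated.

None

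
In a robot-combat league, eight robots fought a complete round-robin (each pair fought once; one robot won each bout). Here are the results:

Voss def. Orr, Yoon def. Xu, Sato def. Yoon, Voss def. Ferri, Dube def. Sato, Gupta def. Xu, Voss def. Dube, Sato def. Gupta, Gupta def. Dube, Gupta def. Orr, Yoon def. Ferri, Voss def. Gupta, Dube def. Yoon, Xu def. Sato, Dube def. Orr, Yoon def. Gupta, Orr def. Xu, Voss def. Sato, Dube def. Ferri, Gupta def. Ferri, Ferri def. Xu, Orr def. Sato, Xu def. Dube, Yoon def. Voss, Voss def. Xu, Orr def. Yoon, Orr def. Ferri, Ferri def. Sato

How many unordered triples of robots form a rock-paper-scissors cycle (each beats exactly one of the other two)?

Win totals: Sato 2, Voss 6, Gupta 4, Yoon 4, Dube 4, Xu 2, Orr 4, Ferri 2.
A robot with w wins dominates both others in C(w,2) triples; summing gives 1 + 15 + 6 + 6 + 6 + 1 + 6 + 1 = 42 transitive triples.
Total triples C(8,3) = 56, so cyclic triples = 56 − 42 = 14.

14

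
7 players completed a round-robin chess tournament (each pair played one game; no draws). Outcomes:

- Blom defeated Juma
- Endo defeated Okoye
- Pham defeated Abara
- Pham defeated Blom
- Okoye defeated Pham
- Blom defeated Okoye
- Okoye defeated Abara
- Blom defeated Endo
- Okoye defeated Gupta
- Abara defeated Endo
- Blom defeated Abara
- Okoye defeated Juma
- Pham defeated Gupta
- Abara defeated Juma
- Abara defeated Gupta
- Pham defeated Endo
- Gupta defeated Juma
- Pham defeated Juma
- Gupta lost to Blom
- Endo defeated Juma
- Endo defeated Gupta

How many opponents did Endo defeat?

Endo's results: beat Gupta, Juma, Okoye; lost to Abara, Pham, Blom.
That is 3 wins.

3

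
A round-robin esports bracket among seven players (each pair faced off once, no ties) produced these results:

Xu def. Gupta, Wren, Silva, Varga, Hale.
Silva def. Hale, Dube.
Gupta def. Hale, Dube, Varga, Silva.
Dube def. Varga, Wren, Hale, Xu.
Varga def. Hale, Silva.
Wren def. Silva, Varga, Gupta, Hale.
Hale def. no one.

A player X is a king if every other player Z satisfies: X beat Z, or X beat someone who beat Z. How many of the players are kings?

Varga cannot reach Gupta, Xu, Wren in two steps.
Silva cannot reach Gupta in two steps.
Dube reaches everyone (king).
Gupta reaches everyone (king).
Xu reaches everyone (king).
Wren cannot reach Xu in two steps.
Hale cannot reach Varga, Silva, Dube, Gupta, Xu, Wren in two steps.
Kings: Dube, Gupta, Xu — 3.

3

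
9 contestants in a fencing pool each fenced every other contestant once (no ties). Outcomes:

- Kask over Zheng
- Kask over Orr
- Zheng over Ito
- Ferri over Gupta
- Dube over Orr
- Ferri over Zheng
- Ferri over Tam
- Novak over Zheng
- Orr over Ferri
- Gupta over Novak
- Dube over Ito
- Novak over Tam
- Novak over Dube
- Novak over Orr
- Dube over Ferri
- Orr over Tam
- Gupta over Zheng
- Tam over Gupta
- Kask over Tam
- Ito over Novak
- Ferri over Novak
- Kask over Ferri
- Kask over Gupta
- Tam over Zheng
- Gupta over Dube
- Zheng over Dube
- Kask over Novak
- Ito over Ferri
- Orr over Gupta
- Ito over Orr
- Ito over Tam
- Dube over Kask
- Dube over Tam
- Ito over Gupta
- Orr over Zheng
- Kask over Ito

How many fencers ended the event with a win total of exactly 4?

3

Win totals: Dube 5, Kask 7, Orr 4, Ferri 4, Gupta 3, Zheng 2, Tam 2, Novak 4, Ito 5.
Exactly 4: Orr, Ferri, Novak — 3 fencers.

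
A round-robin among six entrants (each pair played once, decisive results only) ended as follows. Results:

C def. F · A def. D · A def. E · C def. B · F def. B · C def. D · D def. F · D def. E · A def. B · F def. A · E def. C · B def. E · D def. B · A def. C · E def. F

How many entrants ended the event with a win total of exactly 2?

Win totals: A 4, B 1, C 3, D 3, E 2, F 2.
Exactly 2: E, F — 2 entrants.

2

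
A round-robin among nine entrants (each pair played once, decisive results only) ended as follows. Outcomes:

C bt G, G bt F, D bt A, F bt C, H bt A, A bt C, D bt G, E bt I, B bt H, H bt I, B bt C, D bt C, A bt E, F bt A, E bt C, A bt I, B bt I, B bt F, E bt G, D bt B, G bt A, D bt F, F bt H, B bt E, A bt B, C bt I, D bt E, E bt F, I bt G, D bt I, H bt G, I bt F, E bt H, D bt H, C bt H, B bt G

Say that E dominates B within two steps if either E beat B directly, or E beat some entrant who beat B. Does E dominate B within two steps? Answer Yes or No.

E did not beat B directly.
E beat C, F, G, H, I, but each of them lost to B. No two-step path.

No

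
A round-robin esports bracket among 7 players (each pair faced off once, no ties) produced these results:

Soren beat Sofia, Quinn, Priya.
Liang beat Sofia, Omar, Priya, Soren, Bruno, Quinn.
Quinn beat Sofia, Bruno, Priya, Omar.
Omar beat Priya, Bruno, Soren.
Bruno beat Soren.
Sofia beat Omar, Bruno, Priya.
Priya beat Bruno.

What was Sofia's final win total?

Sofia's results: beat Bruno, Priya, Omar; lost to Soren, Liang, Quinn.
That is 3 wins.

3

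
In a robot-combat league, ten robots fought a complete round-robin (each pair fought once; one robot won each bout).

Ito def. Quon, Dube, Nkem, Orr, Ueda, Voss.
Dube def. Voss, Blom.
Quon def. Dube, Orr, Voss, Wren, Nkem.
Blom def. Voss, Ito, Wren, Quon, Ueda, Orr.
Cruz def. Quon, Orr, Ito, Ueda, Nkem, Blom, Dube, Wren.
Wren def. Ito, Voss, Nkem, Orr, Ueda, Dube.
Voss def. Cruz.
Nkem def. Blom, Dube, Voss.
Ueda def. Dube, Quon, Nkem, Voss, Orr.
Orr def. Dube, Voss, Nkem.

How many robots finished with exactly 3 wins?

2

Win totals: Blom 6, Dube 2, Voss 1, Cruz 8, Orr 3, Ueda 5, Wren 6, Nkem 3, Quon 5, Ito 6.
Exactly 3: Orr, Nkem — 2 robots.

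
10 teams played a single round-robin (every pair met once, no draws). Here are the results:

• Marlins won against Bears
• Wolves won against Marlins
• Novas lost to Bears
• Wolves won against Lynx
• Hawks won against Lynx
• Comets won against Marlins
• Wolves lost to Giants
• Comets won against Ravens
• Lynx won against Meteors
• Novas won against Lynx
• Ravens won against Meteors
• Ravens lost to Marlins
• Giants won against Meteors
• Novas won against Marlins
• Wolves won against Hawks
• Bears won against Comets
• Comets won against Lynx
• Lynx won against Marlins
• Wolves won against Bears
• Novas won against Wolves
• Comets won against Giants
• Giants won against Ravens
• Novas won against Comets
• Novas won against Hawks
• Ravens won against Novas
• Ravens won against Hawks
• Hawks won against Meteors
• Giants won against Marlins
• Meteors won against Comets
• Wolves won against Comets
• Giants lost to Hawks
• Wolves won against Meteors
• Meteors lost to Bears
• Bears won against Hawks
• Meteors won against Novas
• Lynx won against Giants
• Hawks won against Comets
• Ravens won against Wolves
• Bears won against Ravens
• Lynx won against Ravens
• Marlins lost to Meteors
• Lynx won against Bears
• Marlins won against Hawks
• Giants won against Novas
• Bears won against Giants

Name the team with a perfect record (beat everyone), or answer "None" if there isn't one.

None

Highest win total is Wolves with 6 (out of 9 possible).
Wolves lost to Giants, Ravens, Novas, so no team went undefeated.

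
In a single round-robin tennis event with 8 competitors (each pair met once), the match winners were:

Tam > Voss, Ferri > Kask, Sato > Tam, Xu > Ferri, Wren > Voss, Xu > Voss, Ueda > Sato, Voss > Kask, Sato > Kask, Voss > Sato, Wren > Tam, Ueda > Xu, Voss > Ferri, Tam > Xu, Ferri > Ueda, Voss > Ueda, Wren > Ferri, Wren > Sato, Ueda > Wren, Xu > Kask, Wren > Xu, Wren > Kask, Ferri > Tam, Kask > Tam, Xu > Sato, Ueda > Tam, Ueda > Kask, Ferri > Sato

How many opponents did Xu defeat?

Xu's results: beat Ferri, Kask, Voss, Sato; lost to Wren, Tam, Ueda.
That is 4 wins.

4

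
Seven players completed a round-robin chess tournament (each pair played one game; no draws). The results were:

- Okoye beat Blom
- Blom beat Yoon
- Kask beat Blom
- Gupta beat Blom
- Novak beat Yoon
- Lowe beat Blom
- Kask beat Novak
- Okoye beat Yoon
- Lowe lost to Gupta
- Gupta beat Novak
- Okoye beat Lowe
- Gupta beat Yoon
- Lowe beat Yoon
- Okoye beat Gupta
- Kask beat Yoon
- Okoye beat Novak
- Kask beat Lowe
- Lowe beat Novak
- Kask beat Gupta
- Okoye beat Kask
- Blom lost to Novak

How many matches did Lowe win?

3

Lowe's results: beat Blom, Novak, Yoon; lost to Okoye, Kask, Gupta.
That is 3 wins.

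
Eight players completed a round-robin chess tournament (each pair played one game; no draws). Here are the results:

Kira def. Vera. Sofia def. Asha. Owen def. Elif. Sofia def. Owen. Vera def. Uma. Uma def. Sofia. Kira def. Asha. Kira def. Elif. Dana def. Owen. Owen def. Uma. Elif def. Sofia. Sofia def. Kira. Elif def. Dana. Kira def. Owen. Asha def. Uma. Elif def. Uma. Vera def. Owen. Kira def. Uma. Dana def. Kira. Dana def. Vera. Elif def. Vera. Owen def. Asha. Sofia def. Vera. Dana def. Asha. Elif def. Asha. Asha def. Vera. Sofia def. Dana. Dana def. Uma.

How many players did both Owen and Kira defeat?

3

Owen beat: Asha, Uma, Elif.
Kira beat: Asha, Vera, Owen, Uma, Elif.
Both beat: Asha, Uma, Elif — 3.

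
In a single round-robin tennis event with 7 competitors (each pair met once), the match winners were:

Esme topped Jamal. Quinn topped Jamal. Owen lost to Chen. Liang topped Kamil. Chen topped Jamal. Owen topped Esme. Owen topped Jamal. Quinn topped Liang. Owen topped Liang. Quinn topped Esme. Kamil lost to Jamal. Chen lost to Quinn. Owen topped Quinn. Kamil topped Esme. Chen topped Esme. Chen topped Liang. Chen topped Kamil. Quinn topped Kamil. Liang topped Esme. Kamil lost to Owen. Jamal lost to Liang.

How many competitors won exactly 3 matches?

1

Win totals: Liang 3, Chen 5, Owen 5, Kamil 1, Quinn 5, Esme 1, Jamal 1.
Exactly 3: Liang — 1 competitor.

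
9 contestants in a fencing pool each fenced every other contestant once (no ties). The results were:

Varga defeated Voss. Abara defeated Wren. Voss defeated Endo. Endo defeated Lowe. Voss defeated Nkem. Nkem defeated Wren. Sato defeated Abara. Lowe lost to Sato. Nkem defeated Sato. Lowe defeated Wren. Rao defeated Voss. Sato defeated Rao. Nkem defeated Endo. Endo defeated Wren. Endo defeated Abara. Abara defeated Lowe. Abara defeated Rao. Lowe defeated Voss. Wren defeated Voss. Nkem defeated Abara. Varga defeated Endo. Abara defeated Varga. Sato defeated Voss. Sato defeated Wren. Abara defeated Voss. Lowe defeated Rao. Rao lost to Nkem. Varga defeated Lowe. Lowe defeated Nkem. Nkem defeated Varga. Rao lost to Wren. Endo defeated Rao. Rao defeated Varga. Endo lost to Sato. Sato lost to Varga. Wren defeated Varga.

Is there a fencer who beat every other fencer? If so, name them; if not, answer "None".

Highest win total is Sato with 6 (out of 8 possible).
Sato lost to Nkem, Varga, so no fencer went undefeated.

None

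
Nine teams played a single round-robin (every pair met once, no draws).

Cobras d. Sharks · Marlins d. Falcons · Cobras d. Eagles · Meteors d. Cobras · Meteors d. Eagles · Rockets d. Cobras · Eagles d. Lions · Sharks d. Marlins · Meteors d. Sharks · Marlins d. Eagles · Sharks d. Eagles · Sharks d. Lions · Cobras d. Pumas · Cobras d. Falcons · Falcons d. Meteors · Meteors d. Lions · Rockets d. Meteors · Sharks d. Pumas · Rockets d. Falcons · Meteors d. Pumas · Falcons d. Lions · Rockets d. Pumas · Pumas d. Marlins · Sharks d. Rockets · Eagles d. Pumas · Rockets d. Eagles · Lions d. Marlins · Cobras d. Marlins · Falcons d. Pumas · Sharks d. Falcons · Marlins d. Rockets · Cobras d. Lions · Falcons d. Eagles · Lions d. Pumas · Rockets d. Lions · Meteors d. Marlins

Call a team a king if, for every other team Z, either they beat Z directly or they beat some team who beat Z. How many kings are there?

Eagles cannot reach Sharks, Meteors, Rockets, Cobras, Falcons in two steps.
Sharks reaches everyone (king).
Marlins cannot reach Sharks in two steps.
Meteors reaches everyone (king).
Rockets reaches everyone (king).
Lions cannot reach Sharks, Meteors, Cobras in two steps.
Pumas cannot reach Sharks, Meteors, Lions, Cobras in two steps.
Cobras reaches everyone (king).
Falcons cannot reach Rockets in two steps.
Kings: Sharks, Meteors, Rockets, Cobras — 4.

4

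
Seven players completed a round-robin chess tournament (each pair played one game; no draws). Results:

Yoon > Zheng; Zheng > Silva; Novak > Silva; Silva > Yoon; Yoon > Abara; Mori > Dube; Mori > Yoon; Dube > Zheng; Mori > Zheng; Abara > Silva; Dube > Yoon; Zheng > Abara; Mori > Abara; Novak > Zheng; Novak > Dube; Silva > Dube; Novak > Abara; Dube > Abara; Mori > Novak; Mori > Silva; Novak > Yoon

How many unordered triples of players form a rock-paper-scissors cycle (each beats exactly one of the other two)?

Win totals: Dube 3, Zheng 2, Silva 2, Yoon 2, Mori 6, Abara 1, Novak 5.
A player with w wins dominates both others in C(w,2) triples; summing gives 3 + 1 + 1 + 1 + 15 + 0 + 10 = 31 transitive triples.
Total triples C(7,3) = 35, so cyclic triples = 35 − 31 = 4.

4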